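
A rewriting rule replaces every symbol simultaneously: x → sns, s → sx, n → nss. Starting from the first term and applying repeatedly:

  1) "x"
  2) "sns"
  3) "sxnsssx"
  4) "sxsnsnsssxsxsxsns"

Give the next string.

Replace each of the 17 characters of sxsnsnsssxsxsxsns in place — sx sns sx nss sx nss sx sx sx sns sx sns sx sns sx nss sx — and concatenate.

sxsnssxnsssxnsssxsxsxsnssxsnssxsnssxnsssx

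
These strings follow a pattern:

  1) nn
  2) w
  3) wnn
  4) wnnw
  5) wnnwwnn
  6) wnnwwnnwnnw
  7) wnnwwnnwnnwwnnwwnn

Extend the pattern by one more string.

wnnwwnnwnnwwnnwwnnwnnwwnnwnnw

Each term (from the third on) is the previous term followed by the one before it: term 3 = w·nn = wnn.
Continuing: wnnwwnnwnnwwnnwwnn · wnnwwnnwnnw gives term 8.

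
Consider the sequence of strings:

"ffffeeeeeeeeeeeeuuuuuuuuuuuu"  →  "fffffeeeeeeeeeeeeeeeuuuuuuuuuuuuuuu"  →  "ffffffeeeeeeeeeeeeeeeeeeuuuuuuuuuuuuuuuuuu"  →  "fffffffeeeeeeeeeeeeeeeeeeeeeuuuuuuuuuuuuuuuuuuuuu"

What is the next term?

The n-th term is n+1 f's then 3n+3 e's then 3n+3 u's, where the shown terms are n = 3, 4, 5, 6.
Setting n = 7 gives 8, 24, 24 characters in each block.

ffffffffeeeeeeeeeeeeeeeeeeeeeeeeuuuuuuuuuuuuuuuuuuuuuuuu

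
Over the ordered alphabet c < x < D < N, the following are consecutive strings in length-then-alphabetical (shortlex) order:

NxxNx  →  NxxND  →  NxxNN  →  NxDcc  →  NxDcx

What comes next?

NxDcD

Treat NxDcx as a base-4 numeral over the given alphabet and add one, carrying through any trailing N's.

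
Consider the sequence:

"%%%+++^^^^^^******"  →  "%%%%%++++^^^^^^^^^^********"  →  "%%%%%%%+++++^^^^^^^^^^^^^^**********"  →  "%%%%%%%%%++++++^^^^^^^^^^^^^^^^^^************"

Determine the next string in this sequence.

Reading off run lengths: % runs 3, 5, 7, 9; + runs 3, 4, 5, 6; ^ runs 6, 10, 14, 18; * runs 6, 8, 10, 12 — each is linear in n, where the shown terms are n = 2, 3, 4, 5.
For the next term, n = 6, so the run lengths are 11, 7, 22, 14.

%%%%%%%%%%%+++++++^^^^^^^^^^^^^^^^^^^^^^**************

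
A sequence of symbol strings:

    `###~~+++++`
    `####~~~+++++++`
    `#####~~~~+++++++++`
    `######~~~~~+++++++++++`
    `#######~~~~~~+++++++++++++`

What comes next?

The n-th term is n+1 #'s then n ~'s then 2n+1 +'s, where the shown terms are n = 2, 3, 4, 5, 6.
Setting n = 7 gives 8, 7, 15 characters in each block.

########~~~~~~~+++++++++++++++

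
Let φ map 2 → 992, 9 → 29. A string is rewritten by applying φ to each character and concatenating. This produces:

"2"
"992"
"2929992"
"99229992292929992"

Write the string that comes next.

Rewriting the 17 symbols of 99229992292929992 one by one yields 29 29 992 992 29 29 29 992 992 29 992 29 992 29 29 29 992; concatenated:

29299929922929299929922999229992292929992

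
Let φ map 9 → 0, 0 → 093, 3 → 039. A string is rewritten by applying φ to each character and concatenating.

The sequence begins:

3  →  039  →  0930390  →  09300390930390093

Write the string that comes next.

09300390930930390093003909303900930930039

φ(09300390930390093) expands symbol-by-symbol to 093 0 039 093 093 039 0 093 0 039 093 039 0 093 093 0 039; joining the 17 pieces gives the next term.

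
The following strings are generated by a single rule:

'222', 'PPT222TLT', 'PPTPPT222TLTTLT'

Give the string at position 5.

PPTPPTPPTPPT222TLTTLTTLTTLT

Every step adds PPT to the front and TLT to the end of the previous string.
From PPTPPT222TLTTLT, 2 further steps: PPTPPT222TLTTLT → PPTPPTPPT222TLTTLTTLT → (answer).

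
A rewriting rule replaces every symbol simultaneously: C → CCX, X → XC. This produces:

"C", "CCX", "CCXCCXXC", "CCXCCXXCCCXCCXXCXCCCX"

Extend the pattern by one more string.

Replace each of the 21 characters of CCXCCXXCCCXCCXXCXCCCX in place — CCX CCX XC CCX CCX XC XC CCX CCX CCX XC CCX CCX XC XC CCX XC CCX CCX CCX XC — and concatenate.

CCXCCXXCCCXCCXXCXCCCXCCXCCXXCCCXCCXXCXCCCXXCCCXCCXCCXXC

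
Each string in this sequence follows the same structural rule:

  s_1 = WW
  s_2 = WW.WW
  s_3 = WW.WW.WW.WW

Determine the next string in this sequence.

WW.WW.WW.WW.WW.WW.WW.WW

Each string is two copies of the previous one joined by '.'.
So the next term is two copies of WW.WW.WW.WW with '.' between the halves.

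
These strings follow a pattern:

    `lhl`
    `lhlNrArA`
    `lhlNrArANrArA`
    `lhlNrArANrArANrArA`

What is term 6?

The strings grow by a fixed suffix NrArA each time.
From lhlNrArANrArANrArA, 2 further steps: lhlNrArANrArANrArA → lhlNrArANrArANrArANrArA → (answer).

lhlNrArANrArANrArANrArANrArA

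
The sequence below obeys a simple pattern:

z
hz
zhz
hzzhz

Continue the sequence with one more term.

From term 3 onward, concatenate the second-to-last term with the last: z·hz = zhz, hz·zhz = hzzhz, …
The next term joins zhz and hzzhz.

zhzhzzhz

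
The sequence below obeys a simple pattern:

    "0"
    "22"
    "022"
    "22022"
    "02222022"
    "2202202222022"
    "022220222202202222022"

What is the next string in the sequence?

Each term (from the third on) is the two preceding terms concatenated in order: term 3 = 0·22 = 022.
So term 8 is 2202202222022·022220222202202222022.

2202202222022022220222202202222022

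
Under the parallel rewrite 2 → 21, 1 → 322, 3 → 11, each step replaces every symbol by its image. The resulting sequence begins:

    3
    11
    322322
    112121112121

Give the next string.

Apply φ to 112121112121 symbol by symbol: 1→322, 1→322, 2→21, 1→322, 2→21, 1→322, 1→322, 1→322, 2→21, 1→322, 2→21, 1→322; joined: 322 322 21 322 21 322 322 322 21 322 21 322.

32232221322213223223222132221322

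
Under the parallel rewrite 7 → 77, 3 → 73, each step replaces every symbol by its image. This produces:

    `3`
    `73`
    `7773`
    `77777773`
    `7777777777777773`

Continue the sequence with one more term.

Rewriting the 16 symbols of 7777777777777773 one by one yields 77 77 77 77 77 77 77 77 77 77 77 77 77 77 77 73; concatenated:

77777777777777777777777777777773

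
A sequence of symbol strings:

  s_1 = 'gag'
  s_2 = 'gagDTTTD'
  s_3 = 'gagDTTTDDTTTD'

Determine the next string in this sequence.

The strings grow by a fixed suffix DTTTD each time.
So the next term is gagDTTTDDTTTD·DTTTD.

gagDTTTDDTTTDDTTTD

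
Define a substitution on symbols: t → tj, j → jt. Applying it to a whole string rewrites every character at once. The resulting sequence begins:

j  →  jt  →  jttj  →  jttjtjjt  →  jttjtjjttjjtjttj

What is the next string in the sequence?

φ(jttjtjjttjjtjttj) expands symbol-by-symbol to jt tj tj jt tj jt jt tj tj jt jt tj jt tj tj jt; joining the 16 pieces gives the next term.

jttjtjjttjjtjttjtjjtjttjjttjtjjt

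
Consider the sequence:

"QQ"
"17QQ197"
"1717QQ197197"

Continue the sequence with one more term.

171717QQ197197197

Each term wraps the previous one in 17 on the left and 197 on the right.
One more step from 1717QQ197197 gives the answer.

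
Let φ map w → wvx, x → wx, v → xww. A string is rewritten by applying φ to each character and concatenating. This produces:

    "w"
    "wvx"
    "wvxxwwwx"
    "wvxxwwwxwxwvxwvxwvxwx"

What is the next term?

φ(wvxxwwwxwxwvxwvxwvxwx) expands symbol-by-symbol to wvx xww wx wx wvx wvx wvx wx wvx wx wvx xww wx wvx xww wx wvx xww wx wvx wx; joining the 21 pieces gives the next term.

wvxxwwwxwxwvxwvxwvxwxwvxwxwvxxwwwxwvxxwwwxwvxxwwwxwvxwx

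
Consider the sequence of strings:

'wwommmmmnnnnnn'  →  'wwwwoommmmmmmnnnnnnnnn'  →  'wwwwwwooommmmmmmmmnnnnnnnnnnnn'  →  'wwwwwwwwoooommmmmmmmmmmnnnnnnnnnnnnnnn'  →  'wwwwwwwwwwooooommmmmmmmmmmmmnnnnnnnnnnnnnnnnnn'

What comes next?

Each string has the form w^{2n} o^{n} m^{2n+3} n^{3n+3} (n = 1, 2, …).
At n = 6 the blocks have lengths 12, 6, 15, 21.

wwwwwwwwwwwwoooooommmmmmmmmmmmmmmnnnnnnnnnnnnnnnnnnnnn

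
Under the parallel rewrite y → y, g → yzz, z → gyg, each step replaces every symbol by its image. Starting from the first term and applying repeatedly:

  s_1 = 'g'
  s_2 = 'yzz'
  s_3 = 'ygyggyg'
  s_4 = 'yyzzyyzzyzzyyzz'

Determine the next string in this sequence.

yygyggygyygyggygygyggygyygyggyg

Applying the rule to each of the 15 symbols of yyzzyyzzyzzyyzz gives the pieces y y gyg gyg y y gyg gyg y gyg gyg y y gyg gyg, which concatenate to the answer.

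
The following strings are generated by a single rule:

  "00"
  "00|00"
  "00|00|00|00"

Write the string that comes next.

s(k+1) = s(k)·|·s(k) — each term doubles the last with '|' between the halves.
Doubling 00|00|00|00 with '|' between the halves:

00|00|00|00|00|00|00|00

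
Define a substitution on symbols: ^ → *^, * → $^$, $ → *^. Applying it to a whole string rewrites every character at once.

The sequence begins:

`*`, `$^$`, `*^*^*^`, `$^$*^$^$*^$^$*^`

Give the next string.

φ($^$*^$^$*^$^$*^) expands symbol-by-symbol to *^ *^ *^ $^$ *^ *^ *^ *^ $^$ *^ *^ *^ *^ $^$ *^; joining the 15 pieces gives the next term.

*^*^*^$^$*^*^*^*^$^$*^*^*^*^$^$*^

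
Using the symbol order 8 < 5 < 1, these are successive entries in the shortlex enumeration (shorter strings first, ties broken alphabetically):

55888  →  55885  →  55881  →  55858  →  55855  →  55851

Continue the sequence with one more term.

55818

The successor of 55851 increments the rightmost position that isn't already 1 and resets every position after it to 8.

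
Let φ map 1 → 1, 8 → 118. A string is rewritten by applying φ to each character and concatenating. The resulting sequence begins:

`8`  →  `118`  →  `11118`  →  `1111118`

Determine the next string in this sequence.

Expanding 1111118: 1→1, 1→1, 1→1, 1→1, 1→1, 1→1, 8→118. Concatenated: 1 1 1 1 1 1 118.

111111118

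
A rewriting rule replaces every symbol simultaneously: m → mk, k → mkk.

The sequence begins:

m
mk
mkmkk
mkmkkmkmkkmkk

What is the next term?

mkmkkmkmkkmkkmkmkkmkmkkmkkmkmkkmkk

φ(mkmkkmkmkkmkk) expands symbol-by-symbol to mk mkk mk mkk mkk mk mkk mk mkk mkk mk mkk mkk; joining the 13 pieces gives the next term.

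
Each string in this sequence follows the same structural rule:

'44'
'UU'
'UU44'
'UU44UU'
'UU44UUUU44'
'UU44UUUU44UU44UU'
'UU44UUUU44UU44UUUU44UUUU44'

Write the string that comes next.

From term 3 onward, concatenate the last term with the second-to-last: UU·44 = UU44, UU44·UU = UU44UU, …
Continuing: UU44UUUU44UU44UUUU44UUUU44 · UU44UUUU44UU44UU gives term 8.

UU44UUUU44UU44UUUU44UUUU44UU44UUUU44UU44UU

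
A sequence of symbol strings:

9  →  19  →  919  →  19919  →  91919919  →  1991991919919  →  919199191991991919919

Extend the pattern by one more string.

Each term (from the third on) is the two preceding terms concatenated in order: term 3 = 9·19 = 919.
Continuing: 1991991919919 · 919199191991991919919 gives term 8.

1991991919919919199191991991919919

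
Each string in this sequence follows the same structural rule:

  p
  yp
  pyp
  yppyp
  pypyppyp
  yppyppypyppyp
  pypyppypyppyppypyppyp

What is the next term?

This is a Fibonacci-style word recurrence s(k) = s(k−2)·s(k−1): e.g. p·yp = pyp.
So term 8 is yppyppypyppyp·pypyppypyppyppypyppyp.

yppyppypyppyppypyppypyppyppypyppyp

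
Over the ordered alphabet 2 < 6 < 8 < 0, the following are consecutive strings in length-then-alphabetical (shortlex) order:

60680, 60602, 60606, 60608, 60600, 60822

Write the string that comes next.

60826

Treat 60822 as a base-4 numeral over the given alphabet and add one, carrying through any trailing 0's.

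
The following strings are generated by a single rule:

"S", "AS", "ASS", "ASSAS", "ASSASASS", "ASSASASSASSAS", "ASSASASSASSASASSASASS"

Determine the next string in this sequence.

This is a Fibonacci-style word recurrence s(k) = s(k−1)·s(k−2): e.g. AS·S = ASS.
The next term joins ASSASASSASSASASSASASS and ASSASASSASSAS.

ASSASASSASSASASSASASSASSASASSASSAS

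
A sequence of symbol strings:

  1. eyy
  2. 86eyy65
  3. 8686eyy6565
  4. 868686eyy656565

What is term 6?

s(k+1) = 86·s(k)·65, so each term gains 86 as a prefix and 65 as a suffix.
From 868686eyy656565, 2 further steps: 868686eyy656565 → 86868686eyy65656565 → (answer).

8686868686eyy6565656565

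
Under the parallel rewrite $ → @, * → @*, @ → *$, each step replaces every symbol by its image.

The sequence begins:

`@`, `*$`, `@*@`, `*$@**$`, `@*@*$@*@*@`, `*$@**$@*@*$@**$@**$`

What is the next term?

@*@*$@*@*@*$@**$@*@*$@*@*@*$@*@*@

Replace each of the 19 characters of *$@**$@*@*$@**$@**$ in place — @* @ *$ @* @* @ *$ @* *$ @* @ *$ @* @* @ *$ @* @* @ — and concatenate.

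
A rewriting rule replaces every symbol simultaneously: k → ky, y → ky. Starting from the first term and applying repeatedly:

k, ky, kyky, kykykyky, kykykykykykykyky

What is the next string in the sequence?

Applying the rule to each of the 16 symbols of kykykykykykykyky gives the pieces ky ky ky ky ky ky ky ky ky ky ky ky ky ky ky ky, which concatenate to the answer.

kykykykykykykykykykykykykykykyky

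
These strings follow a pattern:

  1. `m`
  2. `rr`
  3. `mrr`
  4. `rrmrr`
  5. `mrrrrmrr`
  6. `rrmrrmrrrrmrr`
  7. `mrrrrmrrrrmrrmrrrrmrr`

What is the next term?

rrmrrmrrrrmrrmrrrrmrrrrmrrmrrrrmrr

From term 3 onward, concatenate the second-to-last term with the last: m·rr = mrr, rr·mrr = rrmrr, …
Continuing: rrmrrmrrrrmrr · mrrrrmrrrrmrrmrrrrmrr gives term 8.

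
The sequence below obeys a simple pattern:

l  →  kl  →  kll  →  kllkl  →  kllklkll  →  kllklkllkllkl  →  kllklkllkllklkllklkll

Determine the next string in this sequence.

From term 3 onward, concatenate the last term with the second-to-last: kl·l = kll, kll·kl = kllkl, …
The next term joins kllklkllkllklkllklkll and kllklkllkllkl.

kllklkllkllklkllklkllkllklkllkllkl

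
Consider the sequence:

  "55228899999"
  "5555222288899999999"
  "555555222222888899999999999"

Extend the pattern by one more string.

The n-th term is 2n 5's then 2n 2's then n+1 8's then 3n+2 9's (n = 1, 2, …).
Setting n = 4 gives 8, 8, 5, 14 characters in each block.

55555555222222228888899999999999999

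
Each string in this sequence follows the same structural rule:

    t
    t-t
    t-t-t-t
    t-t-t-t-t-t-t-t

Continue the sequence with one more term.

t-t-t-t-t-t-t-t-t-t-t-t-t-t-t-t

Each string is two copies of the previous one joined by '-'.
One more doubling of t-t-t-t-t-t-t-t gives the answer.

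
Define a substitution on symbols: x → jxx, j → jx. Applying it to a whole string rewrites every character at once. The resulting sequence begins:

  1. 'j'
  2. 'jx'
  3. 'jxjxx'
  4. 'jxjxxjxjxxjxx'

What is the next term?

Rewriting the 13 symbols of jxjxxjxjxxjxx one by one yields jx jxx jx jxx jxx jx jxx jx jxx jxx jx jxx jxx; concatenated:

jxjxxjxjxxjxxjxjxxjxjxxjxxjxjxxjxx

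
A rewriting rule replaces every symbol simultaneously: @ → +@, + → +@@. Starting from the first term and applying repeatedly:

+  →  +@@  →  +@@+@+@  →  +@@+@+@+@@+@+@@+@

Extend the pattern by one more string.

+@@+@+@+@@+@+@@+@+@@+@+@+@@+@+@@+@+@+@@+@

Replace each of the 17 characters of +@@+@+@+@@+@+@@+@ in place — +@@ +@ +@ +@@ +@ +@@ +@ +@@ +@ +@ +@@ +@ +@@ +@ +@ +@@ +@ — and concatenate.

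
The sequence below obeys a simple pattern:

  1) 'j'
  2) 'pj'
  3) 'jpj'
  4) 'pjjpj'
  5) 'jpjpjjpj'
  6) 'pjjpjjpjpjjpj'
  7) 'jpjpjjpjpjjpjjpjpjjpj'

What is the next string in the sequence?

From term 3 onward, concatenate the second-to-last term with the last: j·pj = jpj, pj·jpj = pjjpj, …
The next term joins pjjpjjpjpjjpj and jpjpjjpjpjjpjjpjpjjpj.

pjjpjjpjpjjpjjpjpjjpjpjjpjjpjpjjpj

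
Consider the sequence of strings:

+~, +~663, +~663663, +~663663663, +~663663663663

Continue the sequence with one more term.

The strings grow by a fixed suffix 663 each time.
Applying this once more to +~663663663663:

+~663663663663663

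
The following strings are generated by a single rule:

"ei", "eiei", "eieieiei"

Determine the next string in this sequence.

eieieieieieieiei

Every step duplicates the string.
So the next term is two copies of eieieiei.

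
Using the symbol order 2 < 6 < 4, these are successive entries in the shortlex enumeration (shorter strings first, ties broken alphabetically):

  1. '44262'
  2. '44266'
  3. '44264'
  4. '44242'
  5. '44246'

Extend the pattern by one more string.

44244

Find the rightmost character of 44246 below 4, bump it to the next letter, and reset everything to its right to 2.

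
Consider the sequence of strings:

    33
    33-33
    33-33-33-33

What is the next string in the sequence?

33-33-33-33-33-33-33-33

s(k+1) = s(k)·-·s(k) — each term doubles the last with '-' between the halves.
One more doubling of 33-33-33-33 gives the answer.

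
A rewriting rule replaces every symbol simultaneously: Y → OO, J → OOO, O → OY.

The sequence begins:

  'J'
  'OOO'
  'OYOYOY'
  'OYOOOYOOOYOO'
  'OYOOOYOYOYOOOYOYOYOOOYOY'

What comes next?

OYOOOYOYOYOOOYOOOYOOOYOYOYOOOYOOOYOOOYOYOYOOOYOO

Replace each of the 24 characters of OYOOOYOYOYOOOYOYOYOOOYOY in place — OY OO OY OY OY OO OY OO OY OO OY OY OY OO OY OO OY OO OY OY OY OO OY OO — and concatenate.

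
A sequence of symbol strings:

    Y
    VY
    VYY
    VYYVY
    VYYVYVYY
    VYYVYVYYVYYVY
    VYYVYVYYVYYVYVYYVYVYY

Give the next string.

VYYVYVYYVYYVYVYYVYVYYVYYVYVYYVYYVY

This is a Fibonacci-style word recurrence s(k) = s(k−1)·s(k−2): e.g. VY·Y = VYY.
So term 8 is VYYVYVYYVYYVYVYYVYVYY·VYYVYVYYVYYVY.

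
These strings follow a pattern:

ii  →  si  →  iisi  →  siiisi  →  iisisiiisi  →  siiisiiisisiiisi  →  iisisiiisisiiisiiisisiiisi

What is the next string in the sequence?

siiisiiisisiiisiiisisiiisisiiisiiisisiiisi

From term 3 onward, concatenate the second-to-last term with the last: ii·si = iisi, si·iisi = siiisi, …
The next term joins siiisiiisisiiisi and iisisiiisisiiisiiisisiiisi.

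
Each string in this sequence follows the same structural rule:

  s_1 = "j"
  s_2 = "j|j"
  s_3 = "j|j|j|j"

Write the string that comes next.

Every step duplicates the string with '|' between the halves.
Doubling j|j|j|j with '|' between the halves:

j|j|j|j|j|j|j|j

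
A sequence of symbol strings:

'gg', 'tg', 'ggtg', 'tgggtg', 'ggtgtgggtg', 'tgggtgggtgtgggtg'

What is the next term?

ggtgtgggtgtgggtgggtgtgggtg

From term 3 onward, concatenate the second-to-last term with the last: gg·tg = ggtg, tg·ggtg = tgggtg, …
So term 7 is ggtgtgggtg·tgggtgggtgtgggtg.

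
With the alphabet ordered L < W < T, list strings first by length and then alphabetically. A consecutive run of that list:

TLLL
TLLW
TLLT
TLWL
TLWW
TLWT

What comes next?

TLTL

Treat TLWT as a base-3 numeral over the given alphabet and add one, carrying through any trailing T's.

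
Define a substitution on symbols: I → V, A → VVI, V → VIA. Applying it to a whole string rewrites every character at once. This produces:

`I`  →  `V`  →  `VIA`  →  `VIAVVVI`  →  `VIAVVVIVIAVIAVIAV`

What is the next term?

VIAVVVIVIAVIAVIAVVIAVVVIVIAVVVIVIAVVVIVIA

Replace each of the 17 characters of VIAVVVIVIAVIAVIAV in place — VIA V VVI VIA VIA VIA V VIA V VVI VIA V VVI VIA V VVI VIA — and concatenate.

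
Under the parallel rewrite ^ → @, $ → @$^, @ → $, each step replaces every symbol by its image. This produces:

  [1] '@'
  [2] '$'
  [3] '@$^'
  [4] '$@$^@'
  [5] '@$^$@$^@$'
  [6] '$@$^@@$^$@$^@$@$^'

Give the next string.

Rewriting the 17 symbols of $@$^@@$^$@$^@$@$^ one by one yields @$^ $ @$^ @ $ $ @$^ @ @$^ $ @$^ @ $ @$^ $ @$^ @; concatenated:

@$^$@$^@$$@$^@@$^$@$^@$@$^$@$^@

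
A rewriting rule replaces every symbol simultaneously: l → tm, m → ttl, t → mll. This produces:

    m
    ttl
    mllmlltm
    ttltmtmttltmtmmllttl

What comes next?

Rewriting the 20 symbols of ttltmtmttltmtmmllttl one by one yields mll mll tm mll ttl mll ttl mll mll tm mll ttl mll ttl ttl tm tm mll mll tm; concatenated:

mllmlltmmllttlmllttlmllmlltmmllttlmllttlttltmtmmllmlltm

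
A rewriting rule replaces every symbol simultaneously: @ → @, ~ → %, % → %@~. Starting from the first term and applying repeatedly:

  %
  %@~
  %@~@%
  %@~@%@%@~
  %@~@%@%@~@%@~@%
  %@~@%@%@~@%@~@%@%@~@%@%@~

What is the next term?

φ(%@~@%@%@~@%@~@%@%@~@%@%@~) expands symbol-by-symbol to %@~ @ % @ %@~ @ %@~ @ % @ %@~ @ % @ %@~ @ %@~ @ % @ %@~ @ %@~ @ %; joining the 25 pieces gives the next term.

%@~@%@%@~@%@~@%@%@~@%@%@~@%@~@%@%@~@%@~@%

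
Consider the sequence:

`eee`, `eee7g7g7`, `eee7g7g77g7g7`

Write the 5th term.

eee7g7g77g7g77g7g77g7g7

Each term is the previous one with 7g7g7 appended.
From eee7g7g77g7g7, 2 further steps: eee7g7g77g7g7 → eee7g7g77g7g77g7g7 → (answer).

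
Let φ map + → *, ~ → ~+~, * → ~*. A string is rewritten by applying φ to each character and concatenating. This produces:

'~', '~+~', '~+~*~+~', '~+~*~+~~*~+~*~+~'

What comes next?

~+~*~+~~*~+~*~+~~+~~*~+~*~+~~*~+~*~+~

φ(~+~*~+~~*~+~*~+~) expands symbol-by-symbol to ~+~ * ~+~ ~* ~+~ * ~+~ ~+~ ~* ~+~ * ~+~ ~* ~+~ * ~+~; joining the 16 pieces gives the next term.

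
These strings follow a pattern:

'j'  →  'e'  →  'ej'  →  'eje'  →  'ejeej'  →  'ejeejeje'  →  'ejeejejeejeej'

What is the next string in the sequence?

ejeejejeejeejejeejeje

This is a Fibonacci-style word recurrence s(k) = s(k−1)·s(k−2): e.g. e·j = ej.
Continuing: ejeejejeejeej · ejeejeje gives term 8.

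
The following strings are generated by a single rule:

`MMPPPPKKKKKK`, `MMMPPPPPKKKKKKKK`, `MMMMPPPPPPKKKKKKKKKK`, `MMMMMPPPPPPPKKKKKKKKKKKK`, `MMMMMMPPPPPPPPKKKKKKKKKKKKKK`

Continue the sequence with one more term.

MMMMMMMPPPPPPPPPKKKKKKKKKKKKKKKK

Each string has the form M^{n} P^{n+2} K^{2n+2}, where the shown terms are n = 2, 3, 4, 5, 6.
Setting n = 7 gives 7, 9, 16 characters in each block.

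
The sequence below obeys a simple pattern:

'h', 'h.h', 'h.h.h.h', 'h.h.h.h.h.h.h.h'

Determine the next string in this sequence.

s(k+1) = s(k)·.·s(k) — each term doubles the last with '.' between the halves.
One more doubling of h.h.h.h.h.h.h.h gives the answer.

h.h.h.h.h.h.h.h.h.h.h.h.h.h.h.h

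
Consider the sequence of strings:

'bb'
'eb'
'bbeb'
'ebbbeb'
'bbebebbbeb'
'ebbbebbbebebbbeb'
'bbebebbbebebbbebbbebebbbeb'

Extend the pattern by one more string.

ebbbebbbebebbbebbbebebbbebebbbebbbebebbbeb

This is a Fibonacci-style word recurrence s(k) = s(k−2)·s(k−1): e.g. bb·eb = bbeb.
Continuing: ebbbebbbebebbbeb · bbebebbbebebbbebbbebebbbeb gives term 8.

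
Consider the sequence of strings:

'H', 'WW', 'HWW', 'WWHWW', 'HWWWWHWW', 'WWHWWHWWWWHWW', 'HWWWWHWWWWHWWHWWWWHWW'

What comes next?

This is a Fibonacci-style word recurrence s(k) = s(k−2)·s(k−1): e.g. H·WW = HWW.
So term 8 is WWHWWHWWWWHWW·HWWWWHWWWWHWWHWWWWHWW.

WWHWWHWWWWHWWHWWWWHWWWWHWWHWWWWHWW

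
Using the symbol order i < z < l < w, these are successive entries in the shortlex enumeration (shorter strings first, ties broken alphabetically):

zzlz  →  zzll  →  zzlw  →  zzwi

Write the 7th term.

Stepping forward 3 times from zzwi: zzwi → zzwz → zzwl, then the target.

zzww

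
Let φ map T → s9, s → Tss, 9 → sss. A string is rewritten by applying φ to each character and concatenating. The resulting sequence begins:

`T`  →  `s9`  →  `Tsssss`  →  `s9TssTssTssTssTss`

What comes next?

Rewriting the 17 symbols of s9TssTssTssTssTss one by one yields Tss sss s9 Tss Tss s9 Tss Tss s9 Tss Tss s9 Tss Tss s9 Tss Tss; concatenated:

Tssssss9TssTsss9TssTsss9TssTsss9TssTsss9TssTss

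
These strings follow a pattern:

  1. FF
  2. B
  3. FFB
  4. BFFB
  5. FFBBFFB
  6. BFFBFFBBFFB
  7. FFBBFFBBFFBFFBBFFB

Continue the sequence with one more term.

BFFBFFBBFFBFFBBFFBBFFBFFBBFFB

From term 3 onward, concatenate the second-to-last term with the last: FF·B = FFB, B·FFB = BFFB, …
So term 8 is BFFBFFBBFFB·FFBBFFBBFFBFFBBFFB.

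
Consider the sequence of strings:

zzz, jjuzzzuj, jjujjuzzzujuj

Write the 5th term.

s(k+1) = jju·s(k)·uj, so each term gains jju as a prefix and uj as a suffix.
From jjujjuzzzujuj, 2 further steps: jjujjuzzzujuj → jjujjujjuzzzujujuj → (answer).

jjujjujjujjuzzzujujujuj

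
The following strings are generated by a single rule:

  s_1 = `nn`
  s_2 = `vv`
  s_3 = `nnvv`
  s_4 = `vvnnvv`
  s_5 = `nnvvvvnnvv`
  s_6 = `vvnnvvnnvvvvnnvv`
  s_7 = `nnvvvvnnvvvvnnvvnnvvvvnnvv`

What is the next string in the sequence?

vvnnvvnnvvvvnnvvnnvvvvnnvvvvnnvvnnvvvvnnvv

Each term (from the third on) is the two preceding terms concatenated in order: term 3 = nn·vv = nnvv.
The next term joins vvnnvvnnvvvvnnvv and nnvvvvnnvvvvnnvvnnvvvvnnvv.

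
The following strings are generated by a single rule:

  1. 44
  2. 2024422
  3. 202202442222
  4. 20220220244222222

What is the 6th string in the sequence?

202202202202202442222222222

s(k+1) = 202·s(k)·22, so each term gains 202 as a prefix and 22 as a suffix.
From 20220220244222222, 2 further steps: 20220220244222222 → 2022022022024422222222 → (answer).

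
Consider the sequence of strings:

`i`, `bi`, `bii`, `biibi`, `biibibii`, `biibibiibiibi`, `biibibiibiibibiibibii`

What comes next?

From term 3 onward, concatenate the last term with the second-to-last: bi·i = bii, bii·bi = biibi, …
So term 8 is biibibiibiibibiibibii·biibibiibiibi.

biibibiibiibibiibibiibiibibiibiibi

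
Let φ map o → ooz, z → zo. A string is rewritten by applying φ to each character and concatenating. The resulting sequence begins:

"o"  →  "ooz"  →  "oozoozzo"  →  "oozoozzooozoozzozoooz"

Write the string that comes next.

oozoozzooozoozzozooozoozoozzooozoozzozooozzooozoozoozzo

Applying the rule to each of the 21 symbols of oozoozzooozoozzozoooz gives the pieces ooz ooz zo ooz ooz zo zo ooz ooz ooz zo ooz ooz zo zo ooz zo ooz ooz ooz zo, which concatenate to the answer.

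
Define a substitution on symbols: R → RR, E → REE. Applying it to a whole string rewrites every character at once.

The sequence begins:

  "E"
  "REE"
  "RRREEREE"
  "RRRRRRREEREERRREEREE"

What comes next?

Rewriting the 20 symbols of RRRRRRREEREERRREEREE one by one yields RR RR RR RR RR RR RR REE REE RR REE REE RR RR RR REE REE RR REE REE; concatenated:

RRRRRRRRRRRRRRREEREERRREEREERRRRRRREEREERRREEREE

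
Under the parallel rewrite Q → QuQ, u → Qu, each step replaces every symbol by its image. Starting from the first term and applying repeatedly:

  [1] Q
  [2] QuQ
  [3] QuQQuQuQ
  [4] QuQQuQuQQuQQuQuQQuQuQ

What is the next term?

Replace each of the 21 characters of QuQQuQuQQuQQuQuQQuQuQ in place — QuQ Qu QuQ QuQ Qu QuQ Qu QuQ QuQ Qu QuQ QuQ Qu QuQ Qu QuQ QuQ Qu QuQ Qu QuQ — and concatenate.

QuQQuQuQQuQQuQuQQuQuQQuQQuQuQQuQQuQuQQuQuQQuQQuQuQQuQuQ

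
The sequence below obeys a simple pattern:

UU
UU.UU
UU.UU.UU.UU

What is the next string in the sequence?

Every step duplicates the string with '.' between the halves.
So the next term is two copies of UU.UU.UU.UU with '.' between the halves.

UU.UU.UU.UU.UU.UU.UU.UU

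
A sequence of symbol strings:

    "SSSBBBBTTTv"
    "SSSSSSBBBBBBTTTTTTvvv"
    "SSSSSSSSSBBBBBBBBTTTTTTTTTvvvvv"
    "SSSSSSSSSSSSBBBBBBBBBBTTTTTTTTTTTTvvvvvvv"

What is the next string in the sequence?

Term n consists of 3n S's, followed by 2n+2 B's, followed by 3n T's, followed by 2n-1 v's (n = 1, 2, …).
At n = 5 the blocks have lengths 15, 12, 15, 9.

SSSSSSSSSSSSSSSBBBBBBBBBBBBTTTTTTTTTTTTTTTvvvvvvvvv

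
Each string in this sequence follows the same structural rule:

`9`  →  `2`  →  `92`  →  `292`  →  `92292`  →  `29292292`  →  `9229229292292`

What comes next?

Each term (from the third on) is the two preceding terms concatenated in order: term 3 = 9·2 = 92.
Continuing: 29292292 · 9229229292292 gives term 8.

292922929229229292292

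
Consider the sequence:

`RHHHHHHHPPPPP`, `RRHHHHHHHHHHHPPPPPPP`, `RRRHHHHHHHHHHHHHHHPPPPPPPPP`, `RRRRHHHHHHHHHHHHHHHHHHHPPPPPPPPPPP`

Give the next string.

RRRRRHHHHHHHHHHHHHHHHHHHHHHHPPPPPPPPPPPPP

Each string has the form R^{n} H^{4n+3} P^{2n+3} (n = 1, 2, …).
Setting n = 5 gives 5, 23, 13 characters in each block.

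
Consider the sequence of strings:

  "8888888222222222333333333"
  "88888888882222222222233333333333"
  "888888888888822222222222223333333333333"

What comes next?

8888888888888888222222222222222333333333333333

Each string has the form 8^{3n-2} 2^{2n+3} 3^{2n+3}, where the shown terms are n = 3, 4, 5.
At n = 6 the blocks have lengths 16, 15, 15.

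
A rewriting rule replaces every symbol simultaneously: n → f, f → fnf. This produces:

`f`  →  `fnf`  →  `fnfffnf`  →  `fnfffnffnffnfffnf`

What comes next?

fnfffnffnffnfffnffnfffnffnfffnffnffnfffnf

Applying the rule to each of the 17 symbols of fnfffnffnffnfffnf gives the pieces fnf f fnf fnf fnf f fnf fnf f fnf fnf f fnf fnf fnf f fnf, which concatenate to the answer.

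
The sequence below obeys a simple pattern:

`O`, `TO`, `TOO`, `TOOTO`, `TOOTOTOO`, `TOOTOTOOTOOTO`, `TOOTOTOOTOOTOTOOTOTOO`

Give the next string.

TOOTOTOOTOOTOTOOTOTOOTOOTOTOOTOOTO

From term 3 onward, concatenate the last term with the second-to-last: TO·O = TOO, TOO·TO = TOOTO, …
So term 8 is TOOTOTOOTOOTOTOOTOTOO·TOOTOTOOTOOTO.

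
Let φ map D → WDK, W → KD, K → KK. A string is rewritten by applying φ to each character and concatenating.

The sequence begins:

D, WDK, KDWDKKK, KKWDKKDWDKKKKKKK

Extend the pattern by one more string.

Rewriting the 16 symbols of KKWDKKDWDKKKKKKK one by one yields KK KK KD WDK KK KK WDK KD WDK KK KK KK KK KK KK KK; concatenated:

KKKKKDWDKKKKKWDKKDWDKKKKKKKKKKKKKKK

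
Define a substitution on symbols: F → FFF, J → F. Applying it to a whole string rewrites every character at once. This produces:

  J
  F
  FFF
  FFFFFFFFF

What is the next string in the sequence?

Rewriting each symbol of FFFFFFFFF: F→FFF, F→FFF, F→FFF, F→FFF, F→FFF, F→FFF, F→FFF, F→FFF, F→FFF, which concatenates to FFF FFF FFF FFF FFF FFF FFF FFF FFF.

FFFFFFFFFFFFFFFFFFFFFFFFFFF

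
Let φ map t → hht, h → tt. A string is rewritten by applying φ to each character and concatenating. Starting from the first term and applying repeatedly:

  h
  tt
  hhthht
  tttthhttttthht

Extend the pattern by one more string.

Rewriting the 14 symbols of tttthhttttthht one by one yields hht hht hht hht tt tt hht hht hht hht hht tt tt hht; concatenated:

hhthhthhthhttttthhthhthhthhthhttttthht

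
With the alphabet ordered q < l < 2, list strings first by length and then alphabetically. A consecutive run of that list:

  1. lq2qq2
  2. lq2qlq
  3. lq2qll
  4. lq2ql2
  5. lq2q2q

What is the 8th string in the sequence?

Stepping forward 3 times from lq2q2q: lq2q2q → lq2q2l → lq2q22, then the target.

lq2lqq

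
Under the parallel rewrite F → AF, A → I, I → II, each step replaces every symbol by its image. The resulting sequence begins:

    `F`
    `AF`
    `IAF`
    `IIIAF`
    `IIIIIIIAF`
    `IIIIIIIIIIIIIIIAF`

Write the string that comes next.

IIIIIIIIIIIIIIIIIIIIIIIIIIIIIIIAF

Replace each of the 17 characters of IIIIIIIIIIIIIIIAF in place — II II II II II II II II II II II II II II II I AF — and concatenate.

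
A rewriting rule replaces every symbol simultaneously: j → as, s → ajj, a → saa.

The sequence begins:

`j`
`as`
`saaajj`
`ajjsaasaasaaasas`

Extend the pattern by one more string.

saaasasajjsaasaaajjsaasaaajjsaasaasaaajjsaaajj

Replace each of the 16 characters of ajjsaasaasaaasas in place — saa as as ajj saa saa ajj saa saa ajj saa saa saa ajj saa ajj — and concatenate.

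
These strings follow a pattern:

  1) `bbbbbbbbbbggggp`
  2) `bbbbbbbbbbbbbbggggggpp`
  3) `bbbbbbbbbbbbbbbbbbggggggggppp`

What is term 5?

Term n consists of 4n-2 b's, followed by 2n-2 g's, followed by n-2 p's, where the shown terms are n = 3, 4, 5.
Setting n = 7 gives 26, 12, 5 characters in each block.

bbbbbbbbbbbbbbbbbbbbbbbbbbggggggggggggppppp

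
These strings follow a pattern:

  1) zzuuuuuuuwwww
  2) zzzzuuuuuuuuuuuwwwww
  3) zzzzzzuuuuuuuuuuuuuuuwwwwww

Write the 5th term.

zzzzzzzzzzuuuuuuuuuuuuuuuuuuuuuuuwwwwwwww

Each string has the form z^{2n-2} u^{4n-1} w^{n+2}, where the shown terms are n = 2, 3, 4.
For term 5, n = 6, so the run lengths are 10, 23, 8.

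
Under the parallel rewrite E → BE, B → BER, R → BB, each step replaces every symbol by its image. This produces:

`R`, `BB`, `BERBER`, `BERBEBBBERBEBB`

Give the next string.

Applying the rule to each of the 14 symbols of BERBEBBBERBEBB gives the pieces BER BE BB BER BE BER BER BER BE BB BER BE BER BER, which concatenate to the answer.

BERBEBBBERBEBERBERBERBEBBBERBEBERBER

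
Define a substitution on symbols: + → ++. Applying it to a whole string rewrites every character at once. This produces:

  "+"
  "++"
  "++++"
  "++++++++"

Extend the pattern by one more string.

Expanding ++++++++: +→++, +→++, +→++, +→++, +→++, +→++, +→++, +→++. Concatenated: ++ ++ ++ ++ ++ ++ ++ ++.

++++++++++++++++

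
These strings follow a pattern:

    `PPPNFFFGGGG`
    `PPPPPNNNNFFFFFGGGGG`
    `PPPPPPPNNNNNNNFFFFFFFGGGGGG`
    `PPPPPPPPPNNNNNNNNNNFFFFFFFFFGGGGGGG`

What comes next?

PPPPPPPPPPPNNNNNNNNNNNNNFFFFFFFFFFFGGGGGGGG

Each string has the form P^{2n+1} N^{3n-2} F^{2n+1} G^{n+3} (n = 1, 2, …).
Setting n = 5 gives 11, 13, 11, 8 characters in each block.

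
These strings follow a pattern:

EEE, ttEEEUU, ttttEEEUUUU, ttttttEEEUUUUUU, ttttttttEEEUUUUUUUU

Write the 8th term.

ttttttttttttttEEEUUUUUUUUUUUUUU

Each term wraps the previous one in tt on the left and UU on the right.
From ttttttttEEEUUUUUUUU, 3 further steps: ttttttttEEEUUUUUUUU → ttttttttttEEEUUUUUUUUUU → ttttttttttttEEEUUUUUUUUUUUU → (answer).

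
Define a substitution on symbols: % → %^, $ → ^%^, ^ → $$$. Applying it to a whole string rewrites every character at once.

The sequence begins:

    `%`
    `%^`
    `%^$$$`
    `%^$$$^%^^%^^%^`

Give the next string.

%^$$$^%^^%^^%^$$$%^$$$$$$%^$$$$$$%^$$$

φ(%^$$$^%^^%^^%^) expands symbol-by-symbol to %^ $$$ ^%^ ^%^ ^%^ $$$ %^ $$$ $$$ %^ $$$ $$$ %^ $$$; joining the 14 pieces gives the next term.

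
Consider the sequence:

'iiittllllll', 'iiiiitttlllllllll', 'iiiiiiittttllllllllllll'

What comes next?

iiiiiiiiitttttlllllllllllllll

The n-th term is 2n-1 i's then n t's then 3n l's, where the shown terms are n = 2, 3, 4.
Setting n = 5 gives 9, 5, 15 characters in each block.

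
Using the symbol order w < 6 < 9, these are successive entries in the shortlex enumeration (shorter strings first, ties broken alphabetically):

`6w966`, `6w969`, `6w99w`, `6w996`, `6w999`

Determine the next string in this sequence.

66www

The successor of 6w999 increments the rightmost position that isn't already 9 and resets every position after it to w.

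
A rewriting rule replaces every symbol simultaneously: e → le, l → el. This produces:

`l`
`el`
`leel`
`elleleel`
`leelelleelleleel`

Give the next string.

Rewriting the 16 symbols of leelelleelleleel one by one yields el le le el le el el le le el el le el le le el; concatenated:

elleleelleelelleleelelleelleleel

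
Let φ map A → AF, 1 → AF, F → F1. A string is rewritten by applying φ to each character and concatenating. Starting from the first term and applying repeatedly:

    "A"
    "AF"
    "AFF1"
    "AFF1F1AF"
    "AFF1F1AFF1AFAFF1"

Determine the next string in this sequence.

Replace each of the 16 characters of AFF1F1AFF1AFAFF1 in place — AF F1 F1 AF F1 AF AF F1 F1 AF AF F1 AF F1 F1 AF — and concatenate.

AFF1F1AFF1AFAFF1F1AFAFF1AFF1F1AF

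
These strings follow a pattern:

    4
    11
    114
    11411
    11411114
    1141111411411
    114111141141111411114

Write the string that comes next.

From term 3 onward, concatenate the last term with the second-to-last: 11·4 = 114, 114·11 = 11411, …
So term 8 is 114111141141111411114·1141111411411.

1141111411411114111141141111411411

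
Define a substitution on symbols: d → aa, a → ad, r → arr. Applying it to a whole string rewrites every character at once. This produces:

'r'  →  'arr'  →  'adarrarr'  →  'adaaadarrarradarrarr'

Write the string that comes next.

Rewriting the 20 symbols of adaaadarrarradarrarr one by one yields ad aa ad ad ad aa ad arr arr ad arr arr ad aa ad arr arr ad arr arr; concatenated:

adaaadadadaaadarrarradarrarradaaadarrarradarrarr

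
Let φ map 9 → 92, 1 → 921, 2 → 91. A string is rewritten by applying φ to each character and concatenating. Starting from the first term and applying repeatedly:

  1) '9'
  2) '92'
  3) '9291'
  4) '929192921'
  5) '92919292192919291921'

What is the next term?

Applying the rule to each of the 20 symbols of 92919292192919291921 gives the pieces 92 91 92 921 92 91 92 91 921 92 91 92 921 92 91 92 921 92 91 921, which concatenate to the answer.

929192921929192919219291929219291929219291921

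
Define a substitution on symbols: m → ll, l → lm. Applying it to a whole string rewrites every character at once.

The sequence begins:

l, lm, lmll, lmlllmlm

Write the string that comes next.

lmlllmlmlmlllmll

Rewriting each symbol of lmlllmlm: l→lm, m→ll, l→lm, l→lm, l→lm, m→ll, l→lm, m→ll, which concatenates to lm ll lm lm lm ll lm ll.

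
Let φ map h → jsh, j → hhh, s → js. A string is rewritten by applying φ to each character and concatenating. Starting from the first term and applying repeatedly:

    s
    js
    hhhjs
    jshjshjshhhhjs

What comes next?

φ(jshjshjshhhhjs) expands symbol-by-symbol to hhh js jsh hhh js jsh hhh js jsh jsh jsh jsh hhh js; joining the 14 pieces gives the next term.

hhhjsjshhhhjsjshhhhjsjshjshjshjshhhhjs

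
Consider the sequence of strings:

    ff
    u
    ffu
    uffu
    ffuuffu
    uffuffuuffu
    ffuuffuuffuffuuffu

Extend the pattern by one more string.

From term 3 onward, concatenate the second-to-last term with the last: ff·u = ffu, u·ffu = uffu, …
So term 8 is uffuffuuffu·ffuuffuuffuffuuffu.

uffuffuuffuffuuffuuffuffuuffu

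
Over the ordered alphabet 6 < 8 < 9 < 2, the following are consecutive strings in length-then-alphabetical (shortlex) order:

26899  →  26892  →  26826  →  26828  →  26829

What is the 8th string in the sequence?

26968

Stepping forward 3 times from 26829: 26829 → 26822 → 26966, then the target.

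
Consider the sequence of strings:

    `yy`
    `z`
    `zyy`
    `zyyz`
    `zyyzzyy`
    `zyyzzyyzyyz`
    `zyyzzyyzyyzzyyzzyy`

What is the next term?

zyyzzyyzyyzzyyzzyyzyyzzyyzyyz

Each term (from the third on) is the previous term followed by the one before it: term 3 = z·yy = zyy.
The next term joins zyyzzyyzyyzzyyzzyy and zyyzzyyzyyz.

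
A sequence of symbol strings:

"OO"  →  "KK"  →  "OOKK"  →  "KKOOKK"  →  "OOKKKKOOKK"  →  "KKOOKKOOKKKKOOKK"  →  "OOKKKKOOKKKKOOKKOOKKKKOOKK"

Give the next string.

KKOOKKOOKKKKOOKKOOKKKKOOKKKKOOKKOOKKKKOOKK

From term 3 onward, concatenate the second-to-last term with the last: OO·KK = OOKK, KK·OOKK = KKOOKK, …
Continuing: KKOOKKOOKKKKOOKK · OOKKKKOOKKKKOOKKOOKKKKOOKK gives term 8.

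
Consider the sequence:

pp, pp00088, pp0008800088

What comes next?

The strings grow by a fixed suffix 00088 each time.
Applying this once more to pp0008800088:

pp000880008800088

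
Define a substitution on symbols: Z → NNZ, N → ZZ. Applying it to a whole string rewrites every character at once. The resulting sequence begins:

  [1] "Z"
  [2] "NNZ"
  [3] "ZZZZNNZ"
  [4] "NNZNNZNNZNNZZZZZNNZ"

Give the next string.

φ(NNZNNZNNZNNZZZZZNNZ) expands symbol-by-symbol to ZZ ZZ NNZ ZZ ZZ NNZ ZZ ZZ NNZ ZZ ZZ NNZ NNZ NNZ NNZ NNZ ZZ ZZ NNZ; joining the 19 pieces gives the next term.

ZZZZNNZZZZZNNZZZZZNNZZZZZNNZNNZNNZNNZNNZZZZZNNZ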